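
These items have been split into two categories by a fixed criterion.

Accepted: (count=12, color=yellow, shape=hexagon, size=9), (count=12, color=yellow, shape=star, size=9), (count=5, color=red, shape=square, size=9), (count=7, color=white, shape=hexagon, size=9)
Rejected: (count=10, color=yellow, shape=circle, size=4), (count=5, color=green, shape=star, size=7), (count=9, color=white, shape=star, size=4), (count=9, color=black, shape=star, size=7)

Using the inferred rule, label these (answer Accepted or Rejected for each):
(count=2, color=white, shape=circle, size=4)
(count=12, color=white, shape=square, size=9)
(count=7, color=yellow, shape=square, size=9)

The classifier is using: size = 9.

Rejected, Accepted, Accepted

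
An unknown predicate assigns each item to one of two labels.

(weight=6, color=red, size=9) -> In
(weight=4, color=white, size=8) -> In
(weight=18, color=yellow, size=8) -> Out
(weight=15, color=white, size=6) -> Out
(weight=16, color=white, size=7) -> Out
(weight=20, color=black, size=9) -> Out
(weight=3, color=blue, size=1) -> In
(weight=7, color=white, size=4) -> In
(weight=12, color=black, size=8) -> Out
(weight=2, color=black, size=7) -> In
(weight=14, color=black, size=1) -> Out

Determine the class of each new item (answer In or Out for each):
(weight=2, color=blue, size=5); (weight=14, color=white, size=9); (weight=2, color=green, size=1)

A rule that fits every label: weight ≤ 7 — true of each 'In' example, false of each 'Out' one.
In: (weight=2, color=blue, size=5), since weight = 2.
Out: (weight=14, color=white, size=9), since weight = 14.
In: (weight=2, color=green, size=1), since weight = 2.

In, Out, In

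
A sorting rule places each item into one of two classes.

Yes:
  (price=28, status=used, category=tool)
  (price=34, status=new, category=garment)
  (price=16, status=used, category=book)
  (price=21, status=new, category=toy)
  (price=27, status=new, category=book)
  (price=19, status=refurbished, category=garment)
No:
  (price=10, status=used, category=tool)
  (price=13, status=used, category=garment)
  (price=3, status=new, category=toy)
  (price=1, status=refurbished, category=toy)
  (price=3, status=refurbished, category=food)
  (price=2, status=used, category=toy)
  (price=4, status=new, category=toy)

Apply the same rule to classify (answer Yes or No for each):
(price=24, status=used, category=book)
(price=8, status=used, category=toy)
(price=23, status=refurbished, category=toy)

Every 'Yes' example satisfies: price ≥ 16. None of the 'No' examples do.
(price=24, status=used, category=book): price = 24 — fits, so Yes.
(price=8, status=used, category=toy): price = 8 — doesn't match, so No.
(price=23, status=refurbished, category=toy): price = 23 — fits, so Yes.

Yes, No, Yes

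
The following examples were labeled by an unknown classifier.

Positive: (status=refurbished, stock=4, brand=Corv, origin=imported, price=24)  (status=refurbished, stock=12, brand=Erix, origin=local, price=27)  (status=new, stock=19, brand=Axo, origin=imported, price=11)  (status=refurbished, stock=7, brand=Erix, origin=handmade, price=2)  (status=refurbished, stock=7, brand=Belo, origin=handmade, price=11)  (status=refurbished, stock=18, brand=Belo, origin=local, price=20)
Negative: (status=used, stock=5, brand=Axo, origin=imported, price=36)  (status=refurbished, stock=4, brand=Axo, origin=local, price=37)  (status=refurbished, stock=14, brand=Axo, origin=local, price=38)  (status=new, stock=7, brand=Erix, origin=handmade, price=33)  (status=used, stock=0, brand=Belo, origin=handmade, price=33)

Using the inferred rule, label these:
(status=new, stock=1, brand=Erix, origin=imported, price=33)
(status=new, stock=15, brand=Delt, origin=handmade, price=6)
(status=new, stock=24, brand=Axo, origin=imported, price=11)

The classifier is using: price ≤ 27.
(status=new, stock=1, brand=Erix, origin=imported, price=33) → price = 33 → Negative.
(status=new, stock=15, brand=Delt, origin=handmade, price=6) → price = 6 → Positive.
(status=new, stock=24, brand=Axo, origin=imported, price=11) → price = 11 → Positive.

Negative, Positive, Positive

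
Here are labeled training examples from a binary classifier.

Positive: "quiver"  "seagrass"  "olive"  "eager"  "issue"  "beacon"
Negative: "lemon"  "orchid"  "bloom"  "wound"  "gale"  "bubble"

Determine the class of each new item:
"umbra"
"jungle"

Negative, Negative

Every 'Positive' example satisfies: has ≥ 3 vowels. None of the 'Negative' examples do.
"umbra": Negative (2 vowels). "jungle": Negative (2 vowels).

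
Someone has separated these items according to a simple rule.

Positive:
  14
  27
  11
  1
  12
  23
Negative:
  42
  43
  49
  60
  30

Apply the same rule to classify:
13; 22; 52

A rule that fits every label: at most 27 — true of each 'Positive' example, false of each 'Negative' one.
13: 13 ≤ 27 — has this property, so Positive. 22: 22 ≤ 27 — has this property, so Positive. 52: 52 > 27 — does not fit, so Negative.

Positive, Positive, Negative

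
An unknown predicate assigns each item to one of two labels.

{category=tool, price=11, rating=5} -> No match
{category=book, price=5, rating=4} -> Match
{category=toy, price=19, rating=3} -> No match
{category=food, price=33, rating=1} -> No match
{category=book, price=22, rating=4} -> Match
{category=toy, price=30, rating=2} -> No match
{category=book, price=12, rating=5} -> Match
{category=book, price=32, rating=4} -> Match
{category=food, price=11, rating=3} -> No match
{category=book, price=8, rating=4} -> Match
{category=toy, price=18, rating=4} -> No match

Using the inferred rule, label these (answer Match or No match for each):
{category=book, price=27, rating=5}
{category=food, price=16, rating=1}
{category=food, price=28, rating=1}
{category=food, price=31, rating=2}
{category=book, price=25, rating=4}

Match, No match, No match, No match, Match

Rule: category is book. This holds for each 'Match' example and fails for each 'No match' one.
{category=book, price=27, rating=5} — category is book, hence Match.
{category=food, price=16, rating=1} — category is food, hence No match.
{category=food, price=28, rating=1} — category is food, hence No match.
{category=food, price=31, rating=2} — category is food, hence No match.
{category=book, price=25, rating=4} — category is book, hence Match.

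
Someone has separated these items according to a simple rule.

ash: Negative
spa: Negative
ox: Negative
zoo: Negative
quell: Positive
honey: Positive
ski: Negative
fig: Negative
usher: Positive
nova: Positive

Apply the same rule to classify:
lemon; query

The classifier is using: length ≥ 4.

Positive, Positive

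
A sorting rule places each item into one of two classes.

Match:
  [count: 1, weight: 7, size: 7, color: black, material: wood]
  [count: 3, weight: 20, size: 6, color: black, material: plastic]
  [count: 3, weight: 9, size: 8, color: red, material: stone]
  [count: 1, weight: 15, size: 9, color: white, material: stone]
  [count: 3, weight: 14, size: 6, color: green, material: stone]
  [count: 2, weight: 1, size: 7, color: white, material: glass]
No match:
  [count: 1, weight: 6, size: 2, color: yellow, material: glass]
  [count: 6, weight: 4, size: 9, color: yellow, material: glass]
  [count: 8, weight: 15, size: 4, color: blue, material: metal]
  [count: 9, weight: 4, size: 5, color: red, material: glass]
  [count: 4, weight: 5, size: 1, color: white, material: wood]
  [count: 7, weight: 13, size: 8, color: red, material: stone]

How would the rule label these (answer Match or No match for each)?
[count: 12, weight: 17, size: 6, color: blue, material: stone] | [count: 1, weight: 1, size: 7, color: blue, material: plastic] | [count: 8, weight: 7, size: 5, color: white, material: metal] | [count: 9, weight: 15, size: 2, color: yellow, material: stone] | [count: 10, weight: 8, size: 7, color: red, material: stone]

The common property of the 'Match' items is: count ≤ 3 AND size ≥ 4. No 'No match' item has it.
[count: 12, weight: 17, size: 6, color: blue, material: stone] — count = 12, size = 6, hence No match.
[count: 1, weight: 1, size: 7, color: blue, material: plastic] — count = 1, size = 7, hence Match.
[count: 8, weight: 7, size: 5, color: white, material: metal] — count = 8, size = 5, hence No match.
[count: 9, weight: 15, size: 2, color: yellow, material: stone] — count = 9, size = 2, hence No match.
[count: 10, weight: 8, size: 7, color: red, material: stone] — count = 10, size = 7, hence No match.

No match, Match, No match, No match, No match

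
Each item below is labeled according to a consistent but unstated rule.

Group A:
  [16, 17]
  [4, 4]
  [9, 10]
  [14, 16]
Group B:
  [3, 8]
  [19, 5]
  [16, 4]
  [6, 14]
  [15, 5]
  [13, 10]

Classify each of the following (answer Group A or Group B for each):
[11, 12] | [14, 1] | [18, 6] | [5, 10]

Group A, Group B, Group B, Group B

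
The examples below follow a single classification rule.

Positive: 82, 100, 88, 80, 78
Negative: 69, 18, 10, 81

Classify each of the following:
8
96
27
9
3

Negative, Positive, Negative, Negative, Negative

The distinguishing property — even AND at least 69 — holds for all the 'Positive' cases and none of the 'Negative' cases.
8: 8 is even, 8 < 69 — doesn't qualify, so Negative. 96: 96 is even, 96 ≥ 69 — fits, so Positive. 27: 27 is odd, 27 < 69 — doesn't qualify, so Negative. 9: 9 is odd, 9 < 69 — doesn't qualify, so Negative. 3: 3 is odd, 3 < 69 — doesn't qualify, so Negative.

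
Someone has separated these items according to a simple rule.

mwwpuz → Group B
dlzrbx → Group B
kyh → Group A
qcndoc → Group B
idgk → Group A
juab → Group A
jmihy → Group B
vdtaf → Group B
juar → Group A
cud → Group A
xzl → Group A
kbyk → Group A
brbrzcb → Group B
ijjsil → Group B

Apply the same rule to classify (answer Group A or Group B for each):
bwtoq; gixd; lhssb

Group B, Group A, Group B

The rule appears to be: length ≤ 4.
bwtoq → length 5 → Group B.
gixd → length 4 → Group A.
lhssb → length 5 → Group B.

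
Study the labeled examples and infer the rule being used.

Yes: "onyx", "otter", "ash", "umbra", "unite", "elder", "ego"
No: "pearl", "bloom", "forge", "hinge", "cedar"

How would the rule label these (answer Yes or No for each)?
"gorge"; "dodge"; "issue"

Looking at the examples, the only property every 'Yes' case has and every 'No' case lacks is: starts with a vowel.
"gorge" — starts with 'g', hence No. "dodge" — starts with 'd', hence No. "issue" — starts with 'i', hence Yes.

No, No, Yes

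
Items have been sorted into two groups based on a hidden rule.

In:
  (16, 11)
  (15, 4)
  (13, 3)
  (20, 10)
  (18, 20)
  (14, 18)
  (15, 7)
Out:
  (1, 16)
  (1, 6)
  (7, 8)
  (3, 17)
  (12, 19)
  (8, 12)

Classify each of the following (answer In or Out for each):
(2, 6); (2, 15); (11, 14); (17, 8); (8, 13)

Out, Out, Out, In, Out

One predicate separates the groups cleanly: first ≥ 13.
(2, 6) → first 2 → Out. (2, 15) → first 2 → Out. (11, 14) → first 11 → Out. (17, 8) → first 17 → In. (8, 13) → first 8 → Out.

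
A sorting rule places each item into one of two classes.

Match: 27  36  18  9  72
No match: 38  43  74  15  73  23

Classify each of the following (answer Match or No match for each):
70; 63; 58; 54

Checking candidate rules against both groups, what survives is: multiple of 9.

No match, Match, No match, Match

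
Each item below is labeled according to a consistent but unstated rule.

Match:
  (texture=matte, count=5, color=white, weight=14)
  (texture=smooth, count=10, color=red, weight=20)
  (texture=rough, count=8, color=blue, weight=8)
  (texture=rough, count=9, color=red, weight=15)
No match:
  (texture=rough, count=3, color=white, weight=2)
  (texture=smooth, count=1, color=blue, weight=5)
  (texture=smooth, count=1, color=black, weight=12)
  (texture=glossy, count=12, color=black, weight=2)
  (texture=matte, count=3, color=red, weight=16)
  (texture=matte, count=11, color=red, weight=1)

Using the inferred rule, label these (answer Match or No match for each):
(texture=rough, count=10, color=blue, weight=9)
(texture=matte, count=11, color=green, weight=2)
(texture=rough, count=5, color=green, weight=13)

Match, No match, Match

Rule: count ≥ 5 AND count ≤ 10. This holds for each 'Match' example and fails for each 'No match' one.
Match: (texture=rough, count=10, color=blue, weight=9), since count = 10.
No match: (texture=matte, count=11, color=green, weight=2), since count = 11.
Match: (texture=rough, count=5, color=green, weight=13), since count = 5.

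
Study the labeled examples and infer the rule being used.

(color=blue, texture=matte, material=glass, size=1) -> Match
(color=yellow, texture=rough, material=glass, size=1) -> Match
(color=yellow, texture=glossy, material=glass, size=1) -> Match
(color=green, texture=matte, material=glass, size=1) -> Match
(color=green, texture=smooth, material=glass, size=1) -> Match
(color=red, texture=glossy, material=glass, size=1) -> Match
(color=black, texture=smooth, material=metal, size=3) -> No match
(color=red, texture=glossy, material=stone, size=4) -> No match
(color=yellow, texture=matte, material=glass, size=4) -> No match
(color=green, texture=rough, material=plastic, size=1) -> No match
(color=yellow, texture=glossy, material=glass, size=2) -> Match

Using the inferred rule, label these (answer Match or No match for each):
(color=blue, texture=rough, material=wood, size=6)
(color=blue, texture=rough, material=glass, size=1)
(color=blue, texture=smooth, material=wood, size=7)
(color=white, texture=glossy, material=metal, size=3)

The rule appears to be: material is glass AND size ≤ 2.
(color=blue, texture=rough, material=wood, size=6) — material is wood, size = 6, hence No match. (color=blue, texture=rough, material=glass, size=1) — material is glass, size = 1, hence Match. (color=blue, texture=smooth, material=wood, size=7) — material is wood, size = 7, hence No match. (color=white, texture=glossy, material=metal, size=3) — material is metal, size = 3, hence No match.

No match, Match, No match, No match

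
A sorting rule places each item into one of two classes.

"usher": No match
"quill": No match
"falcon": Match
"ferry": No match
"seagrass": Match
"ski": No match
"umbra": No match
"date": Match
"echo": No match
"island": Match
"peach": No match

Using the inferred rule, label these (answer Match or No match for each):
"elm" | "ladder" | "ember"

No match, Match, No match

The simplest hypothesis consistent with all the labels is: even length AND contains 'a'.
"elm": length 3, no 'a', doesn't qualify → No match. "ladder": length 6, has 'a', has this property → Match. "ember": length 5, no 'a', doesn't qualify → No match.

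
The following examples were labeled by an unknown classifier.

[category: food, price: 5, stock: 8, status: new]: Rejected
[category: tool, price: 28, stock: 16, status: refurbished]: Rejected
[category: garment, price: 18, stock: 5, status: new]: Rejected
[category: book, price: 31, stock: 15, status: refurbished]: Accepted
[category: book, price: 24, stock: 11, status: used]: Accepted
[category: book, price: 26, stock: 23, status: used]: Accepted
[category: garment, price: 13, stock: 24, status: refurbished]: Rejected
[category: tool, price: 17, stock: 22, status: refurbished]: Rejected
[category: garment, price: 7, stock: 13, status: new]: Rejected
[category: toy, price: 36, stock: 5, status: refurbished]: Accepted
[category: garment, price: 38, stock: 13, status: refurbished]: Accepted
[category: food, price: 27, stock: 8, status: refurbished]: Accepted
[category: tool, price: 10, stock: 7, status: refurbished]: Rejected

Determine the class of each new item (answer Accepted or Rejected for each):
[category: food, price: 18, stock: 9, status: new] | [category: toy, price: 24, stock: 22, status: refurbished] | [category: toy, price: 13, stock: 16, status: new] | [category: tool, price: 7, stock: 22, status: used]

One predicate separates the groups cleanly: price ≥ 24 AND price ≠ 28.
[category: food, price: 18, stock: 9, status: new]: Rejected (price = 18).
[category: toy, price: 24, stock: 22, status: refurbished]: Accepted (price = 24).
[category: toy, price: 13, stock: 16, status: new]: Rejected (price = 13).
[category: tool, price: 7, stock: 22, status: used]: Rejected (price = 7).

Rejected, Accepted, Rejected, Rejected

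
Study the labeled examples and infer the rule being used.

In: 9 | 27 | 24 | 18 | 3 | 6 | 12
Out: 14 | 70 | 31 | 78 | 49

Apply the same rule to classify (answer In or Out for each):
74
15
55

Out, In, Out

'In' ⟺ multiple of 3 AND at most 27.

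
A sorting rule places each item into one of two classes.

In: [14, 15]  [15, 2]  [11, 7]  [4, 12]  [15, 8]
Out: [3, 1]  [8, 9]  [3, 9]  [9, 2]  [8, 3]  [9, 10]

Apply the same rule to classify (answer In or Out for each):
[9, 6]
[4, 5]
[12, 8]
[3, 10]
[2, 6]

One predicate separates the groups cleanly: max ≥ 11.
Out: [9, 6], since max 9. Out: [4, 5], since max 5. In: [12, 8], since max 12. Out: [3, 10], since max 10. Out: [2, 6], since max 6.

Out, Out, In, Out, Out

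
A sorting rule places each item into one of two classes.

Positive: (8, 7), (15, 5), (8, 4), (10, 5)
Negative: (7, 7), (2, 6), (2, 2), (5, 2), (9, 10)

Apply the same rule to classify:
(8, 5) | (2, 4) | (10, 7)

Positive, Negative, Positive

All 'Positive' examples share one property — first > second AND sum ≥ 8 — and every 'Negative' example lacks it.
(8, 5) → 8 > 5, 8+5 = 13 → Positive. (2, 4) → 2 < 4, 2+4 = 6 → Negative. (10, 7) → 10 > 7, 10+7 = 17 → Positive.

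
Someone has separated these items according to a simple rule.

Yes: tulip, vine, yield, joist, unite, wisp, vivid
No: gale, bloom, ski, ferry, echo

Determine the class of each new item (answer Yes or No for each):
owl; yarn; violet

'Yes' ⟺ length ≥ 4 AND contains 'i'.

No, No, Yes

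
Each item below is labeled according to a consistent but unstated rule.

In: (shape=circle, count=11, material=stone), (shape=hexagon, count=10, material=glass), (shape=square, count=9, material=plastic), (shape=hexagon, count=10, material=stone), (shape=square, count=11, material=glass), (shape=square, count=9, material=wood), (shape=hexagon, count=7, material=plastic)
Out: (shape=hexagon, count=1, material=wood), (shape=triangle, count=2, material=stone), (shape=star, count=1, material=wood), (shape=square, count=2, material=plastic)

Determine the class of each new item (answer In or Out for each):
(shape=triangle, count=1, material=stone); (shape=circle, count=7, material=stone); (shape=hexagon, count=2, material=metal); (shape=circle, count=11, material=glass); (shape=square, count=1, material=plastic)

Out, In, Out, In, Out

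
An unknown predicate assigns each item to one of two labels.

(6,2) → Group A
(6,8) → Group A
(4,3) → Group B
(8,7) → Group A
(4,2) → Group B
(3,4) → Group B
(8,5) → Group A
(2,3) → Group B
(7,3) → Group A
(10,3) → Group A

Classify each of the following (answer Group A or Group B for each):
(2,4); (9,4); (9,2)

Group B, Group A, Group A

Every 'Group A' example satisfies: sum ≥ 8. None of the 'Group B' examples do.
(2,4): 2+4 = 6, doesn't match → Group B.
(9,4): 9+4 = 13, fits → Group A.
(9,2): 9+2 = 11, fits → Group A.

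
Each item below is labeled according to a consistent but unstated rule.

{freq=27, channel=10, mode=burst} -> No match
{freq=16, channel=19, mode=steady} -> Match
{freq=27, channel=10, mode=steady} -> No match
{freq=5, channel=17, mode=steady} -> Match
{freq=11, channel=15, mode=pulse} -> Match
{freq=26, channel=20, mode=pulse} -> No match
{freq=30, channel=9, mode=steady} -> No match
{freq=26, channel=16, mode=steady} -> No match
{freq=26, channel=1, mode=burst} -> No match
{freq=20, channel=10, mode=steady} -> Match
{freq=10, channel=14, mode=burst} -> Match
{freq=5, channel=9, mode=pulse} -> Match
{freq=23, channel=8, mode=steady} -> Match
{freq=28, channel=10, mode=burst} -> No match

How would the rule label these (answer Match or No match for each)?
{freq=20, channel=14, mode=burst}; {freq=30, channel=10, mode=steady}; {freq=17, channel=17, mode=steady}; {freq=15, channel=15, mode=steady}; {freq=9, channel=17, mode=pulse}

Match, No match, Match, Match, Match

The simplest hypothesis consistent with all the labels is: freq ≤ 23.
Match: {freq=20, channel=14, mode=burst}, since freq = 20.
No match: {freq=30, channel=10, mode=steady}, since freq = 30.
Match: {freq=17, channel=17, mode=steady}, since freq = 17.
Match: {freq=15, channel=15, mode=steady}, since freq = 15.
Match: {freq=9, channel=17, mode=pulse}, since freq = 9.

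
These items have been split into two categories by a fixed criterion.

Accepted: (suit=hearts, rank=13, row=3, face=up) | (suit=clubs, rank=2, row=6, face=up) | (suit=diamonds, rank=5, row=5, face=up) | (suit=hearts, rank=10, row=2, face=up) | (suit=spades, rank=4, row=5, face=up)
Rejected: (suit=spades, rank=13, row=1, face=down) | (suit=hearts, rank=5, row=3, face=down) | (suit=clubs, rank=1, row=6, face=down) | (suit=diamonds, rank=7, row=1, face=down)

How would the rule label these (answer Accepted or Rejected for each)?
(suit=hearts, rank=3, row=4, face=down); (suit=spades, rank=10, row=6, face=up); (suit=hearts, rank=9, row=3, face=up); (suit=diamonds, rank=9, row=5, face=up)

Rejected, Accepted, Accepted, Accepted

'Accepted' ⟺ face is up.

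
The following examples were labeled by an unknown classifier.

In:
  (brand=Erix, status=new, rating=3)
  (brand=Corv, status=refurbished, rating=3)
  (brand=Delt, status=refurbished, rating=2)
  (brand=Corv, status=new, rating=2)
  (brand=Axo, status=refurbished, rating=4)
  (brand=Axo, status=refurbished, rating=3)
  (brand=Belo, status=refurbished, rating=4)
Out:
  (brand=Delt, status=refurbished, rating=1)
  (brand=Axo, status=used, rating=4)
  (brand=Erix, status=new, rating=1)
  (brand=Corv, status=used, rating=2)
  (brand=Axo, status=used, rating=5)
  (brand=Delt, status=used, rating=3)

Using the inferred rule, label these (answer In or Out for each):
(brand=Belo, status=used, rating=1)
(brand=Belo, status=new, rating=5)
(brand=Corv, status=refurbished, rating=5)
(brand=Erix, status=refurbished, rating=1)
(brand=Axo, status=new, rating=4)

Every 'In' example satisfies: status is not used AND rating ≥ 2. None of the 'Out' examples do.
(brand=Belo, status=used, rating=1) — status is used, rating = 1, hence Out.
(brand=Belo, status=new, rating=5) — status is new, rating = 5, hence In.
(brand=Corv, status=refurbished, rating=5) — status is refurbished, rating = 5, hence In.
(brand=Erix, status=refurbished, rating=1) — status is refurbished, rating = 1, hence Out.
(brand=Axo, status=new, rating=4) — status is new, rating = 4, hence In.

Out, In, In, Out, In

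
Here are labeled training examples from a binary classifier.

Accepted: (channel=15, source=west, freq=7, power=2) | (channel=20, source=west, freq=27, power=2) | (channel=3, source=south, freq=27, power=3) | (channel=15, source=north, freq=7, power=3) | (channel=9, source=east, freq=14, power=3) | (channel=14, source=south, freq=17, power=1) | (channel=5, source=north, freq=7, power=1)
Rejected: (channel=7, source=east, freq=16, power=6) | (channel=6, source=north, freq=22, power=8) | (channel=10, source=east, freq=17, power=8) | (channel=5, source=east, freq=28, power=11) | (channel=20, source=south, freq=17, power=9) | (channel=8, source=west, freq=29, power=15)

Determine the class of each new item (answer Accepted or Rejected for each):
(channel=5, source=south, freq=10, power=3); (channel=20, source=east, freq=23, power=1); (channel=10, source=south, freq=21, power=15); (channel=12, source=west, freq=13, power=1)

Accepted, Accepted, Rejected, Accepted

The pattern is that an item is 'Accepted' exactly when: power ≤ 3.
Accepted: (channel=5, source=south, freq=10, power=3), since power = 3.
Accepted: (channel=20, source=east, freq=23, power=1), since power = 1.
Rejected: (channel=10, source=south, freq=21, power=15), since power = 15.
Accepted: (channel=12, source=west, freq=13, power=1), since power = 1.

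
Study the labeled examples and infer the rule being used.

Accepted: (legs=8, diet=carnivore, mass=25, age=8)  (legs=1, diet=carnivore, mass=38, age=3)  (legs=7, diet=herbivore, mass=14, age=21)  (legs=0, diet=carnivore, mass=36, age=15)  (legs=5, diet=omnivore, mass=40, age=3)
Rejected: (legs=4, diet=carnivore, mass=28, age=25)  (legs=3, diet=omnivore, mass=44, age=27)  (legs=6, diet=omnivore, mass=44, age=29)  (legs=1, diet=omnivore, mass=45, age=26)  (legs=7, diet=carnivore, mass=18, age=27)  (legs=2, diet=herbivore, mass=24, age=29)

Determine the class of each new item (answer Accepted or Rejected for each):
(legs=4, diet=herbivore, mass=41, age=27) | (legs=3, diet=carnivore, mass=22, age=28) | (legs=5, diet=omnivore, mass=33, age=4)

Rejected, Rejected, Accepted

Every 'Accepted' example satisfies: age ≤ 21. None of the 'Rejected' examples do.
(legs=4, diet=herbivore, mass=41, age=27) — age = 27, hence Rejected.
(legs=3, diet=carnivore, mass=22, age=28) — age = 28, hence Rejected.
(legs=5, diet=omnivore, mass=33, age=4) — age = 4, hence Accepted.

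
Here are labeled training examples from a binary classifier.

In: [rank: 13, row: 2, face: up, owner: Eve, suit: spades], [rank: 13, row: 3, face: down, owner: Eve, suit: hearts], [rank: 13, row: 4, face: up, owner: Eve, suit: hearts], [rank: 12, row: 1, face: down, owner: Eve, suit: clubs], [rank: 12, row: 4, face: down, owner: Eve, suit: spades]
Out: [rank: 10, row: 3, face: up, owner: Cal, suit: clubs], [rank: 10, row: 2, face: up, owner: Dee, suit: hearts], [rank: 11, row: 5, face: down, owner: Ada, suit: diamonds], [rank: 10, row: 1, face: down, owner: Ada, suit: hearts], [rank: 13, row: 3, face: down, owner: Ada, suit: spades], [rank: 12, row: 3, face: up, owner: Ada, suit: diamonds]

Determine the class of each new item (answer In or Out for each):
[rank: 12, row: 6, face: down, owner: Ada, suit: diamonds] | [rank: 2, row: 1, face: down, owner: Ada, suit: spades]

Out, Out

The rule appears to be: owner is Eve.
[rank: 12, row: 6, face: down, owner: Ada, suit: diamonds] → owner is Ada → Out. [rank: 2, row: 1, face: down, owner: Ada, suit: spades] → owner is Ada → Out.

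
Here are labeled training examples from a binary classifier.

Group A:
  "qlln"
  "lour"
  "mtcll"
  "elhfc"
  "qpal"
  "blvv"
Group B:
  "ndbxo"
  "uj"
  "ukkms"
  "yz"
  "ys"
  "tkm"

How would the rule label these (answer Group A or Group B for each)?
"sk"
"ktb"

Group B, Group B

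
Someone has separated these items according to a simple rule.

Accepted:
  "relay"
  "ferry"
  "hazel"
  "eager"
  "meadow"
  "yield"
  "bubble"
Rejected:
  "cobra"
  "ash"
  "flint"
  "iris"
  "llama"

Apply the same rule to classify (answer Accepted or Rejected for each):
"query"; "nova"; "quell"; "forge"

The classifier is using: contains 'e'.

Accepted, Rejected, Accepted, Accepted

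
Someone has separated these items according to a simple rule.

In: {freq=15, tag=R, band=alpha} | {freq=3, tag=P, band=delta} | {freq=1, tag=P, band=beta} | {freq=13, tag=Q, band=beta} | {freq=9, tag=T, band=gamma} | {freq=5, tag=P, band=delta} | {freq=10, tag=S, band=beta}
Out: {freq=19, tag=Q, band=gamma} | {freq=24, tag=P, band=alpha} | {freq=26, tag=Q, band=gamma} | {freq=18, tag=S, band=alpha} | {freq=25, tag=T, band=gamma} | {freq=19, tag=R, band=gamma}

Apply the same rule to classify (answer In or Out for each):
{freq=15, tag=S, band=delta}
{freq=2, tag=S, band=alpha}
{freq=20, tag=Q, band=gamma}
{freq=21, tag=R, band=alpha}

A rule that fits every label: freq ≤ 15 — true of each 'In' example, false of each 'Out' one.
{freq=15, tag=S, band=delta}: freq = 15, has this property → In.
{freq=2, tag=S, band=alpha}: freq = 2, has this property → In.
{freq=20, tag=Q, band=gamma}: freq = 20, doesn't qualify → Out.
{freq=21, tag=R, band=alpha}: freq = 21, doesn't qualify → Out.

In, In, Out, Out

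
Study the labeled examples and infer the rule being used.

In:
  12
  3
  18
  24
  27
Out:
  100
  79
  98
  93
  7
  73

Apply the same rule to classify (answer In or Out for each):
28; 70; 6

Out, Out, In

Every 'In' example satisfies: multiple of 3 AND at most 27. None of the 'Out' examples do.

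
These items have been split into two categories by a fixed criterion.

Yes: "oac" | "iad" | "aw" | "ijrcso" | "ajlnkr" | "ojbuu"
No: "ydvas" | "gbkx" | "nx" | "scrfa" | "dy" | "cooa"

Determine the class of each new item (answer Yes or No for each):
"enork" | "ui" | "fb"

Yes, Yes, No

The common property of the 'Yes' items is: starts with a vowel. No 'No' item has it.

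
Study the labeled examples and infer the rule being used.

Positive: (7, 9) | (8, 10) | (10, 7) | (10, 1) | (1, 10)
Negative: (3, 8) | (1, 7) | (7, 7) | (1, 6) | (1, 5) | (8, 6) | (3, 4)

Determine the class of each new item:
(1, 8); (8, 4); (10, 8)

Negative, Negative, Positive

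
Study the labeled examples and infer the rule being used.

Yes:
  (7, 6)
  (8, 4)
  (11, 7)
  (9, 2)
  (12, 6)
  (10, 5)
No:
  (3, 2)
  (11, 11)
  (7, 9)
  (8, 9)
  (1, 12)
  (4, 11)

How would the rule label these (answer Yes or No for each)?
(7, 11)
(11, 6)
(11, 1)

No, Yes, Yes

'Yes' ⟺ first > second AND sum ≥ 11.
(7, 11): 7 < 11, 7+11 = 18 — doesn't qualify, so No. (11, 6): 11 > 6, 11+6 = 17 — checks out, so Yes. (11, 1): 11 > 1, 11+1 = 12 — checks out, so Yes.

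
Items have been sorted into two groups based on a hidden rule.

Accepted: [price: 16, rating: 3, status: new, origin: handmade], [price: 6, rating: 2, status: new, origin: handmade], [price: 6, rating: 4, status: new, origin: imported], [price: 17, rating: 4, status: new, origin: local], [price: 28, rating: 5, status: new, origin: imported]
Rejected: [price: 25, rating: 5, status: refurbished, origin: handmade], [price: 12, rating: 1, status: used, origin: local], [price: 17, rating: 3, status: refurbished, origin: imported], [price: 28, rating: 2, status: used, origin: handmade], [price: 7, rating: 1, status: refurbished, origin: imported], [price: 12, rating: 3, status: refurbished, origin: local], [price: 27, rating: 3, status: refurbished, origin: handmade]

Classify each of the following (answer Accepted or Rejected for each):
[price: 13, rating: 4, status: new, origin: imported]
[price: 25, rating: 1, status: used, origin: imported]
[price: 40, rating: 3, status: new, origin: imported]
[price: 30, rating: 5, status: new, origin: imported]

Looking at the examples, the only property every 'Accepted' case has and every 'Rejected' case lacks is: status is new.

Accepted, Rejected, Accepted, Accepted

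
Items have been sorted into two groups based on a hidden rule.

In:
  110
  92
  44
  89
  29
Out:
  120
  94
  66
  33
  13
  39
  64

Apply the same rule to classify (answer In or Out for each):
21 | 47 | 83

Out, In, In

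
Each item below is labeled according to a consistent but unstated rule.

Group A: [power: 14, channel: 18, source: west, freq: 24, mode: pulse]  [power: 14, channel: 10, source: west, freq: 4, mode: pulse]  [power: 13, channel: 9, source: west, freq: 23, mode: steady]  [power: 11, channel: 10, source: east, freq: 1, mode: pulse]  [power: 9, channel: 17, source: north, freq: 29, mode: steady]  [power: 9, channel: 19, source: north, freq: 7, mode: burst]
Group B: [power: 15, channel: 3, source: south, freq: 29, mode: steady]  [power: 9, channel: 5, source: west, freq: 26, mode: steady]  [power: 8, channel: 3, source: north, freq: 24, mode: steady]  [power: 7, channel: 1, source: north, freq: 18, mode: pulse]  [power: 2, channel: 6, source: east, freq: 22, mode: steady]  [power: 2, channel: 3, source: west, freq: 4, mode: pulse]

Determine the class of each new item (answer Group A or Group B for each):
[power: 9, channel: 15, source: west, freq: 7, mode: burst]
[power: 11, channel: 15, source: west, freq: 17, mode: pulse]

Group A, Group A

The common property of the 'Group A' items is: channel ≥ 9. No 'Group B' item has it.
Group A: [power: 9, channel: 15, source: west, freq: 7, mode: burst], since channel = 15.
Group A: [power: 11, channel: 15, source: west, freq: 17, mode: pulse], since channel = 15.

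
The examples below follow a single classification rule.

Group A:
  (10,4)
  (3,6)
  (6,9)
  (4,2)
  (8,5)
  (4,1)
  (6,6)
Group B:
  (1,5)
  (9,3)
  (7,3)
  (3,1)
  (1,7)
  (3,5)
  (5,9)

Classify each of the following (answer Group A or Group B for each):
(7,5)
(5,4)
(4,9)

The classifier is using: product is even.
(7,5) → 7·5 = 35 → Group B.
(5,4) → 5·4 = 20 → Group A.
(4,9) → 4·9 = 36 → Group A.

Group B, Group A, Group A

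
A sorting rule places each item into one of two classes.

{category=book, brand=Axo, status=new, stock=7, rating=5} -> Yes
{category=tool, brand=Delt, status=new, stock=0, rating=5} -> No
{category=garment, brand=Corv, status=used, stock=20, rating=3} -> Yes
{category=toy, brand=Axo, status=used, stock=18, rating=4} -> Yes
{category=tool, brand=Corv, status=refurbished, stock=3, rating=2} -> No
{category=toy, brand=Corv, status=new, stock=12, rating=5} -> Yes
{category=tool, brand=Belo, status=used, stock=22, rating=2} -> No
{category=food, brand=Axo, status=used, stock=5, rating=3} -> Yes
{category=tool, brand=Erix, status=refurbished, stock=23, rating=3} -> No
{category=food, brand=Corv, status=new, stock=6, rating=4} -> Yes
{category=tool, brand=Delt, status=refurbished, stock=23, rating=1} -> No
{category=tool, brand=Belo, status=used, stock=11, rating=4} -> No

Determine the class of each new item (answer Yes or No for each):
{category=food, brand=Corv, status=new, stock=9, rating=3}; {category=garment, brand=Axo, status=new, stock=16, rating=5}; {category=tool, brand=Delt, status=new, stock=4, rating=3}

The simplest hypothesis consistent with all the labels is: category is not tool.
{category=food, brand=Corv, status=new, stock=9, rating=3} — category is food, hence Yes. {category=garment, brand=Axo, status=new, stock=16, rating=5} — category is garment, hence Yes. {category=tool, brand=Delt, status=new, stock=4, rating=3} — category is tool, hence No.

Yes, Yes, No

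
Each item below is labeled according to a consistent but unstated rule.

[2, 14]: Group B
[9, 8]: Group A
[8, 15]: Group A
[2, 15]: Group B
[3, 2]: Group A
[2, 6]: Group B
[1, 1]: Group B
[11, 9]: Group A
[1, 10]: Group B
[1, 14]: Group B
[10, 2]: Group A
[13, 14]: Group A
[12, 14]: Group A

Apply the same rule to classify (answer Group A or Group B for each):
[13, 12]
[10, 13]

Group A, Group A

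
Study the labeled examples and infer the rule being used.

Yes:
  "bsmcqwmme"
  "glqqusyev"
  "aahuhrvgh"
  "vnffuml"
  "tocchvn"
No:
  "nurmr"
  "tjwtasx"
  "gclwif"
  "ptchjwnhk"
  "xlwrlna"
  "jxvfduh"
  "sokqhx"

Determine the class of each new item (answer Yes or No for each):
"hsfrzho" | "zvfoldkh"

No, No

The classifier is using: has a double letter.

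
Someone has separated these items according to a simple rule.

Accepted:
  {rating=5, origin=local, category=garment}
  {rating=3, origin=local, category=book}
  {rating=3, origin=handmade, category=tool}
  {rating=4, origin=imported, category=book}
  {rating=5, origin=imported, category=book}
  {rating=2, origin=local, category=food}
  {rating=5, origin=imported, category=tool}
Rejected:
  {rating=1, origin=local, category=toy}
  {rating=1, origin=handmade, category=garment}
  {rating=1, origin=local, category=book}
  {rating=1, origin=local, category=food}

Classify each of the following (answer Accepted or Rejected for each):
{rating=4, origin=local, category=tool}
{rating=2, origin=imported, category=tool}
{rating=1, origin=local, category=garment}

Accepted, Accepted, Rejected

'Accepted' ⟺ rating ≥ 2.
{rating=4, origin=local, category=tool}: rating = 4, fits → Accepted. {rating=2, origin=imported, category=tool}: rating = 2, fits → Accepted. {rating=1, origin=local, category=garment}: rating = 1, doesn't match → Rejected.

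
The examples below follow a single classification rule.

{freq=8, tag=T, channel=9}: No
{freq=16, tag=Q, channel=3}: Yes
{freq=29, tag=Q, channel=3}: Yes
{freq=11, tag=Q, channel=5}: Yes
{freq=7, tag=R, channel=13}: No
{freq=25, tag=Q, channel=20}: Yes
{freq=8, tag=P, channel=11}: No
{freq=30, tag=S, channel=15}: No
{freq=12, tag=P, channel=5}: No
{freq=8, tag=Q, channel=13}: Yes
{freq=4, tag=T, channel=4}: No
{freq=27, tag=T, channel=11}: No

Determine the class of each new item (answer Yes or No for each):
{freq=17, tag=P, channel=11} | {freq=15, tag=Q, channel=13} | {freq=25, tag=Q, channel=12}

No, Yes, Yes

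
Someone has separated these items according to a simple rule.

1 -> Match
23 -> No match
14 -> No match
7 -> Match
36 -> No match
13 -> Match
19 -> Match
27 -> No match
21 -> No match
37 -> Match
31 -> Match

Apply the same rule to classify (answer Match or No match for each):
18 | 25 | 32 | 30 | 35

The classifier is using: ≡ 1 (mod 3).
18: 18 mod 3 = 0 — fails the rule, so No match. 25: 25 mod 3 = 1 — satisfies this, so Match. 32: 32 mod 3 = 2 — fails the rule, so No match. 30: 30 mod 3 = 0 — fails the rule, so No match. 35: 35 mod 3 = 2 — fails the rule, so No match.

No match, Match, No match, No match, No match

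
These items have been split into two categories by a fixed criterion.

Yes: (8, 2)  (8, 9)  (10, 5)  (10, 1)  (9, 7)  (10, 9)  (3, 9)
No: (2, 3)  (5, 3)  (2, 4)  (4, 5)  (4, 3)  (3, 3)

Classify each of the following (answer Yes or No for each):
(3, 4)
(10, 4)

No, Yes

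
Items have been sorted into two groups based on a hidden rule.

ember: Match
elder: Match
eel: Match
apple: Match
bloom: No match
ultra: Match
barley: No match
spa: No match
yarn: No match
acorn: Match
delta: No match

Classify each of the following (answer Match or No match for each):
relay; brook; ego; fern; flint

No match, No match, Match, No match, No match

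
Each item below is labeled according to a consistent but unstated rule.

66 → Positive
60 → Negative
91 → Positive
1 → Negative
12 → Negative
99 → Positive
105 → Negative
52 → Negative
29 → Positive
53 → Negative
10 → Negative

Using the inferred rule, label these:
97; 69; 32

'Positive' ⟺ digit sum ≥ 9.
97: digit sum 9+7 = 16, passes → Positive. 69: digit sum 6+9 = 15, passes → Positive. 32: digit sum 3+2 = 5, fails this test → Negative.

Positive, Positive, Negative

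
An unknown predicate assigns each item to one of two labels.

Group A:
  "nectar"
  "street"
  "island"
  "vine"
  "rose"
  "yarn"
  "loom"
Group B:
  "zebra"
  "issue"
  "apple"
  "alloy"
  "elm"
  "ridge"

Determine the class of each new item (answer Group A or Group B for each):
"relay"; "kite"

Group B, Group A

Comparing the two groups points to one rule — even length.
"relay" — length 5, hence Group B. "kite" — length 4, hence Group A.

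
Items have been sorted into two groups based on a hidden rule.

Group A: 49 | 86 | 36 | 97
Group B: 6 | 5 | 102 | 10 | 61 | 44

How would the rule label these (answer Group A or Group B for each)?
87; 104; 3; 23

All 'Group A' examples share one property — digit sum ≥ 9 — and every 'Group B' example lacks it.
87: Group A (digit sum 8+7 = 15).
104: Group B (digit sum 1+0+4 = 5).
3: Group B (digit sum 3).
23: Group B (digit sum 2+3 = 5).

Group A, Group B, Group B, Group B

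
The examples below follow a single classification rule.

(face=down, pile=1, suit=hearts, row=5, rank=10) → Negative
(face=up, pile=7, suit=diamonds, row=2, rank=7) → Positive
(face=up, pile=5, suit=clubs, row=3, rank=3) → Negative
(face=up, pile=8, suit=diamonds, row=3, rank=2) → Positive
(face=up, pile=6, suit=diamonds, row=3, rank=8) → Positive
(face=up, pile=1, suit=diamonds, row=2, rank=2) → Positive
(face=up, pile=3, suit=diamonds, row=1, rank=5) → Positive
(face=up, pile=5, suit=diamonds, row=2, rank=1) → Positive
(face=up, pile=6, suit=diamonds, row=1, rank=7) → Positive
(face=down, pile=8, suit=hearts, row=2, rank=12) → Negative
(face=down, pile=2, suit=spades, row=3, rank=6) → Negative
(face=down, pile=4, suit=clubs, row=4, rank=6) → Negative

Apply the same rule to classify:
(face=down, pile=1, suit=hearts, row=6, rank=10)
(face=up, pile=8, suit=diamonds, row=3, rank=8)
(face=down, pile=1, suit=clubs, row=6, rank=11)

Negative, Positive, Negative

The classifier is using: suit is diamonds.
(face=down, pile=1, suit=hearts, row=6, rank=10): Negative (suit is hearts).
(face=up, pile=8, suit=diamonds, row=3, rank=8): Positive (suit is diamonds).
(face=down, pile=1, suit=clubs, row=6, rank=11): Negative (suit is clubs).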